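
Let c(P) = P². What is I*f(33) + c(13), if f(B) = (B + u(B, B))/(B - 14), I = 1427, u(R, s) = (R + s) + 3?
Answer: 148765/19 ≈ 7829.7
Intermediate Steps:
u(R, s) = 3 + R + s
f(B) = (3 + 3*B)/(-14 + B) (f(B) = (B + (3 + B + B))/(B - 14) = (B + (3 + 2*B))/(-14 + B) = (3 + 3*B)/(-14 + B))
I*f(33) + c(13) = 1427*(3*(1 + 33)/(-14 + 33)) + 13² = 1427*(3*34/19) + 169 = 1427*(3*(1/19)*34) + 169 = 1427*(102/19) + 169 = 145554/19 + 169 = 148765/19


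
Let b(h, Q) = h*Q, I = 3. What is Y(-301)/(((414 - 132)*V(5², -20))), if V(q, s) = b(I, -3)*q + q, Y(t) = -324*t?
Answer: -8127/4700 ≈ -1.7291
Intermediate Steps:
b(h, Q) = Q*h
V(q, s) = -8*q (V(q, s) = (-3*3)*q + q = -9*q + q = -8*q)
Y(-301)/(((414 - 132)*V(5², -20))) = (-324*(-301))/(((414 - 132)*(-8*5²))) = 97524/((282*(-8*25))) = 97524/((282*(-200))) = 97524/(-56400) = 97524*(-1/56400) = -8127/4700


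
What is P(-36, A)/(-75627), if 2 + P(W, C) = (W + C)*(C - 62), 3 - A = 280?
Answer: -106105/75627 ≈ -1.4030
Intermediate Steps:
A = -277 (A = 3 - 1*280 = 3 - 280 = -277)
P(W, C) = -2 + (-62 + C)*(C + W) (P(W, C) = -2 + (W + C)*(C - 62) = -2 + (C + W)*(-62 + C) = -2 + (-62 + C)*(C + W))
P(-36, A)/(-75627) = (-2 + (-277)² - 62*(-277) - 62*(-36) - 277*(-36))/(-75627) = (-2 + 76729 + 17174 + 2232 + 9972)*(-1/75627) = 106105*(-1/75627) = -106105/75627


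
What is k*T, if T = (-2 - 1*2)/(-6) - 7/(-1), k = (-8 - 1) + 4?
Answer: -115/3 ≈ -38.333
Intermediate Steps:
k = -5 (k = -9 + 4 = -5)
T = 23/3 (T = (-2 - 2)*(-⅙) - 7*(-1) = -4*(-⅙) + 7 = ⅔ + 7 = 23/3 ≈ 7.6667)
k*T = -5*23/3 = -115/3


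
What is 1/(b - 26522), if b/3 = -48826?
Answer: -1/173000 ≈ -5.7803e-6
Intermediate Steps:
b = -146478 (b = 3*(-48826) = -146478)
1/(b - 26522) = 1/(-146478 - 26522) = 1/(-173000) = -1/173000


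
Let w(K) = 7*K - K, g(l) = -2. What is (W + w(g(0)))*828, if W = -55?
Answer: -55476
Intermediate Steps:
w(K) = 6*K
(W + w(g(0)))*828 = (-55 + 6*(-2))*828 = (-55 - 12)*828 = -67*828 = -55476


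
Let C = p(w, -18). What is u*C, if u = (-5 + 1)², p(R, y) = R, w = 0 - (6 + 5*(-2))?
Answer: 64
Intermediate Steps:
w = 4 (w = 0 - (6 - 10) = 0 - 1*(-4) = 0 + 4 = 4)
C = 4
u = 16 (u = (-4)² = 16)
u*C = 16*4 = 64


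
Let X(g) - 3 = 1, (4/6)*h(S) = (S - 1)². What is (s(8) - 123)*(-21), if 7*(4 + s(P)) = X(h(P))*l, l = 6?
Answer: 2595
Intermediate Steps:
h(S) = 3*(-1 + S)²/2 (h(S) = 3*(S - 1)²/2 = 3*(-1 + S)²/2)
X(g) = 4 (X(g) = 3 + 1 = 4)
s(P) = -4/7 (s(P) = -4 + (4*6)/7 = -4 + (⅐)*24 = -4 + 24/7 = -4/7)
(s(8) - 123)*(-21) = (-4/7 - 123)*(-21) = -865/7*(-21) = 2595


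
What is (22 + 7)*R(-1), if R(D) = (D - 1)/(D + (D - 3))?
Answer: 58/5 ≈ 11.600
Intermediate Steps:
R(D) = (-1 + D)/(-3 + 2*D) (R(D) = (-1 + D)/(D + (-3 + D)) = (-1 + D)/(-3 + 2*D))
(22 + 7)*R(-1) = (22 + 7)*((-1 - 1)/(-3 + 2*(-1))) = 29*(-2/(-3 - 2)) = 29*(-2/(-5)) = 29*(-1/5*(-2)) = 29*(2/5) = 58/5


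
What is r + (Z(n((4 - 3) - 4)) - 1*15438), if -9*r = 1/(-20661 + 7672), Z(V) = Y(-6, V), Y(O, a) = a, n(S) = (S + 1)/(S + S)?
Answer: -1804678670/116901 ≈ -15438.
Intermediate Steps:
n(S) = (1 + S)/(2*S) (n(S) = (1 + S)/((2*S)) = (1 + S)*(1/(2*S)) = (1 + S)/(2*S))
Z(V) = V
r = 1/116901 (r = -1/(9*(-20661 + 7672)) = -1/9/(-12989) = -1/9*(-1/12989) = 1/116901 ≈ 8.5542e-6)
r + (Z(n((4 - 3) - 4)) - 1*15438) = 1/116901 + ((1 + ((4 - 3) - 4))/(2*((4 - 3) - 4)) - 1*15438) = 1/116901 + ((1 + (1 - 4))/(2*(1 - 4)) - 15438) = 1/116901 + ((1/2)*(1 - 3)/(-3) - 15438) = 1/116901 + ((1/2)*(-1/3)*(-2) - 15438) = 1/116901 + (1/3 - 15438) = 1/116901 - 46313/3 = -1804678670/116901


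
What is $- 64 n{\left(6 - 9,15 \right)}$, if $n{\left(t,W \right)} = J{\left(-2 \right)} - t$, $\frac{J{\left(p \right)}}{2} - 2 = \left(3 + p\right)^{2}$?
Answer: $-576$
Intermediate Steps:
$J{\left(p \right)} = 4 + 2 \left(3 + p\right)^{2}$
$n{\left(t,W \right)} = 6 - t$ ($n{\left(t,W \right)} = \left(4 + 2 \left(3 - 2\right)^{2}\right) - t = \left(4 + 2 \cdot 1^{2}\right) - t = \left(4 + 2 \cdot 1\right) - t = \left(4 + 2\right) - t = 6 - t$)
$- 64 n{\left(6 - 9,15 \right)} = - 64 \left(6 - \left(6 - 9\right)\right) = - 64 \left(6 - -3\right) = - 64 \left(6 + 3\right) = \left(-64\right) 9 = -576$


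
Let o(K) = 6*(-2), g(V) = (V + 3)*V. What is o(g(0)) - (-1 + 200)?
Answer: -211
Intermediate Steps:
g(V) = V*(3 + V) (g(V) = (3 + V)*V = V*(3 + V))
o(K) = -12
o(g(0)) - (-1 + 200) = -12 - (-1 + 200) = -12 - 1*199 = -12 - 199 = -211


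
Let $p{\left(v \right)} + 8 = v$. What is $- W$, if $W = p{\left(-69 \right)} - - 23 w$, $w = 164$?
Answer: $-3695$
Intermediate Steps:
$p{\left(v \right)} = -8 + v$
$W = 3695$ ($W = \left(-8 - 69\right) - \left(-23\right) 164 = -77 - -3772 = -77 + 3772 = 3695$)
$- W = \left(-1\right) 3695 = -3695$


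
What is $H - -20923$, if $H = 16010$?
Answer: $36933$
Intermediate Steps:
$H - -20923 = 16010 - -20923 = 16010 + 20923 = 36933$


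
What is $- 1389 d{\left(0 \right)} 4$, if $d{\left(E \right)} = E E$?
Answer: $0$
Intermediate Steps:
$d{\left(E \right)} = E^{2}$
$- 1389 d{\left(0 \right)} 4 = - 1389 \cdot 0^{2} \cdot 4 = - 1389 \cdot 0 \cdot 4 = \left(-1389\right) 0 = 0$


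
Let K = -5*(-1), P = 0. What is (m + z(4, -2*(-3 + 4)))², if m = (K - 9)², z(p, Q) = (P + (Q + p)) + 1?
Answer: 361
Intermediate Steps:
K = 5
z(p, Q) = 1 + Q + p (z(p, Q) = (0 + (Q + p)) + 1 = (Q + p) + 1 = 1 + Q + p)
m = 16 (m = (5 - 9)² = (-4)² = 16)
(m + z(4, -2*(-3 + 4)))² = (16 + (1 - 2*(-3 + 4) + 4))² = (16 + (1 - 2*1 + 4))² = (16 + (1 - 2 + 4))² = (16 + 3)² = 19² = 361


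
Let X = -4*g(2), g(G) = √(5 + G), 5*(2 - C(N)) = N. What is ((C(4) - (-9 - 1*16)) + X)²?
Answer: 19961/25 - 1048*√7/5 ≈ 243.89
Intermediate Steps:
C(N) = 2 - N/5
X = -4*√7 (X = -4*√(5 + 2) = -4*√7 ≈ -10.583)
((C(4) - (-9 - 1*16)) + X)² = (((2 - ⅕*4) - (-9 - 1*16)) - 4*√7)² = (((2 - ⅘) - (-9 - 16)) - 4*√7)² = ((6/5 - 1*(-25)) - 4*√7)² = ((6/5 + 25) - 4*√7)² = (131/5 - 4*√7)²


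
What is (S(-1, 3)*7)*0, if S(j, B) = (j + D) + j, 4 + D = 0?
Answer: 0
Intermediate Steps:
D = -4 (D = -4 + 0 = -4)
S(j, B) = -4 + 2*j (S(j, B) = (j - 4) + j = (-4 + j) + j = -4 + 2*j)
(S(-1, 3)*7)*0 = ((-4 + 2*(-1))*7)*0 = ((-4 - 2)*7)*0 = -6*7*0 = -42*0 = 0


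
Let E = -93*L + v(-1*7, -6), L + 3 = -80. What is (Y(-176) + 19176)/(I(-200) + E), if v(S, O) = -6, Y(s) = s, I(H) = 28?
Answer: 19000/7741 ≈ 2.4545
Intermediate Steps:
L = -83 (L = -3 - 80 = -83)
E = 7713 (E = -93*(-83) - 6 = 7719 - 6 = 7713)
(Y(-176) + 19176)/(I(-200) + E) = (-176 + 19176)/(28 + 7713) = 19000/7741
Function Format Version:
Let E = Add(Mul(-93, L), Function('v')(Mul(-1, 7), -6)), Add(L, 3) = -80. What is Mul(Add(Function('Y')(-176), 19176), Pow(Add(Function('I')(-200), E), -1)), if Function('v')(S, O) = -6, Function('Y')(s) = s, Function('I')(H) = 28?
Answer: Rational(19000, 7741) ≈ 2.4545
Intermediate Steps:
L = -83 (L = Add(-3, -80) = -83)
E = 7713 (E = Add(Mul(-93, -83), -6) = Add(7719, -6) = 7713)
Mul(Add(Function('Y')(-176), 19176), Pow(Add(Function('I')(-200), E), -1)) = Mul(Add(-176, 19176), Pow(Add(28, 7713), -1)) = Mul(19000, Pow(7741, -1)) = Mul(19000, Rational(1, 7741)) = Rational(19000, 7741)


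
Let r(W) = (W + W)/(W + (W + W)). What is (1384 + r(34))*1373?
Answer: 5703442/3 ≈ 1.9011e+6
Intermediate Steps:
r(W) = ⅔ (r(W) = (2*W)/(W + 2*W) = (2*W)/((3*W)) = (2*W)*(1/(3*W)) = ⅔)
(1384 + r(34))*1373 = (1384 + ⅔)*1373 = (4154/3)*1373 = 5703442/3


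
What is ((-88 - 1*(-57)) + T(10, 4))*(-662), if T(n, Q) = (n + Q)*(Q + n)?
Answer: -109230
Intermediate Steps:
T(n, Q) = (Q + n)² (T(n, Q) = (Q + n)*(Q + n) = (Q + n)²)
((-88 - 1*(-57)) + T(10, 4))*(-662) = ((-88 - 1*(-57)) + (4 + 10)²)*(-662) = ((-88 + 57) + 14²)*(-662) = (-31 + 196)*(-662) = 165*(-662) = -109230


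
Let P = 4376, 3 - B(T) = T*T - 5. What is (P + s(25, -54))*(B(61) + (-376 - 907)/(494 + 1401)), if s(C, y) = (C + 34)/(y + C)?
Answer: -178532257242/10991 ≈ -1.6243e+7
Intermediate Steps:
B(T) = 8 - T**2 (B(T) = 3 - (T*T - 5) = 3 - (T**2 - 5) = 3 - (-5 + T**2) = 3 + (5 - T**2) = 8 - T**2)
s(C, y) = (34 + C)/(C + y)
(P + s(25, -54))*(B(61) + (-376 - 907)/(494 + 1401)) = (4376 + (34 + 25)/(25 - 54))*((8 - 1*61**2) + (-376 - 907)/(494 + 1401)) = (4376 + 59/(-29))*((8 - 1*3721) - 1283/1895) = (4376 - 1/29*59)*((8 - 3721) - 1283*1/1895) = (4376 - 59/29)*(-3713 - 1283/1895) = (126845/29)*(-7037418/1895) = -178532257242/10991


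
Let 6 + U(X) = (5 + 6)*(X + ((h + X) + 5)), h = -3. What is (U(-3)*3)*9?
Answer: -1350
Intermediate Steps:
U(X) = 16 + 22*X (U(X) = -6 + (5 + 6)*(X + ((-3 + X) + 5)) = -6 + 11*(X + (2 + X)) = -6 + 11*(2 + 2*X) = -6 + (22 + 22*X) = 16 + 22*X)
(U(-3)*3)*9 = ((16 + 22*(-3))*3)*9 = ((16 - 66)*3)*9 = -50*3*9 = -150*9 = -1350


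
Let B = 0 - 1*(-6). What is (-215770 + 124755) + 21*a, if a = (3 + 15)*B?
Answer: -88747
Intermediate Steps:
B = 6 (B = 0 + 6 = 6)
a = 108 (a = (3 + 15)*6 = 18*6 = 108)
(-215770 + 124755) + 21*a = (-215770 + 124755) + 21*108 = -91015 + 2268 = -88747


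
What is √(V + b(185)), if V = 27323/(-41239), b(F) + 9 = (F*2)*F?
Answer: 2*√29098352590791/41239 ≈ 261.61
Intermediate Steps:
b(F) = -9 + 2*F² (b(F) = -9 + (F*2)*F = -9 + (2*F)*F = -9 + 2*F²)
V = -27323/41239 (V = 27323*(-1/41239) = -27323/41239 ≈ -0.66255)
√(V + b(185)) = √(-27323/41239 + (-9 + 2*185²)) = √(-27323/41239 + (-9 + 2*34225)) = √(-27323/41239 + (-9 + 68450)) = √(-27323/41239 + 68441) = √(2822411076/41239) = 2*√29098352590791/41239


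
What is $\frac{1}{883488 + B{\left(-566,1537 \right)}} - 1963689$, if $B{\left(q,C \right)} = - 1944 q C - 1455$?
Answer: $- \frac{3322658560557608}{1692049281} \approx -1.9637 \cdot 10^{6}$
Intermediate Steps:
$B{\left(q,C \right)} = -1455 - 1944 C q$ ($B{\left(q,C \right)} = - 1944 C q - 1455 = -1455 - 1944 C q$)
$\frac{1}{883488 + B{\left(-566,1537 \right)}} - 1963689 = \frac{1}{883488 - \left(1455 + 2987928 \left(-566\right)\right)} - 1963689 = \frac{1}{883488 + \left(-1455 + 1691167248\right)} - 1963689 = \frac{1}{883488 + 1691165793} - 1963689 = \frac{1}{1692049281} - 1963689 = - \frac{3322658560557608}{1692049281}$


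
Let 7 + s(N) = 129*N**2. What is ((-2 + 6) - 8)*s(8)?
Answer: -32996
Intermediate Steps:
s(N) = -7 + 129*N**2
((-2 + 6) - 8)*s(8) = ((-2 + 6) - 8)*(-7 + 129*8**2) = (4 - 8)*(-7 + 129*64) = -4*(-7 + 8256) = -4*8249 = -32996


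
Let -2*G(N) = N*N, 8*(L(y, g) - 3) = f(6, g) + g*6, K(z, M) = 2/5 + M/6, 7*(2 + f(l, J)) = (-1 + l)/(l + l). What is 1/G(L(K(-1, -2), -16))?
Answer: -903168/38576521 ≈ -0.023412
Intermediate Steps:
f(l, J) = -2 + (-1 + l)/(14*l) (f(l, J) = -2 + ((-1 + l)/(l + l))/7 = -2 + ((-1 + l)/((2*l)))/7 = -2 + ((-1 + l)*(1/(2*l)))/7 = -2 + ((-1 + l)/(2*l))/7 = -2 + (-1 + l)/(14*l))
K(z, M) = ⅖ + M/6 (K(z, M) = 2*(⅕) + M*(⅙) = ⅖ + M/6)
L(y, g) = 1853/672 + 3*g/4 (L(y, g) = 3 + ((1/14)*(-1 - 27*6)/6 + g*6)/8 = 3 + ((1/14)*(⅙)*(-1 - 162) + 6*g)/8 = 3 + ((1/14)*(⅙)*(-163) + 6*g)/8 = 3 + (-163/84 + 6*g)/8 = 3 + (-163/672 + 3*g/4) = 1853/672 + 3*g/4)
G(N) = -N²/2 (G(N) = -N*N/2 = -N²/2)
1/G(L(K(-1, -2), -16)) = 1/(-(1853/672 + (¾)*(-16))²/2) = 1/(-(1853/672 - 12)²/2) = 1/(-(-6211/672)²/2) = 1/(-½*38576521/451584) = 1/(-38576521/903168) = -903168/38576521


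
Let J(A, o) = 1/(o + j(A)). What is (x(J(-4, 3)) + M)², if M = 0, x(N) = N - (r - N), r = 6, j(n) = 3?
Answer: 289/9 ≈ 32.111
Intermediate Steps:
J(A, o) = 1/(3 + o) (J(A, o) = 1/(o + 3) = 1/(3 + o))
x(N) = -6 + 2*N (x(N) = N - (6 - N) = N + (-6 + N) = -6 + 2*N)
(x(J(-4, 3)) + M)² = ((-6 + 2/(3 + 3)) + 0)² = ((-6 + 2/6) + 0)² = ((-6 + 2*(⅙)) + 0)² = ((-6 + ⅓) + 0)² = (-17/3 + 0)² = (-17/3)² = 289/9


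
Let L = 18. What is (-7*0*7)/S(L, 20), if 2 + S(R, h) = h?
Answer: 0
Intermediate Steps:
S(R, h) = -2 + h
(-7*0*7)/S(L, 20) = (-7*0*7)/(-2 + 20) = (0*7)/18 = 0*(1/18) = 0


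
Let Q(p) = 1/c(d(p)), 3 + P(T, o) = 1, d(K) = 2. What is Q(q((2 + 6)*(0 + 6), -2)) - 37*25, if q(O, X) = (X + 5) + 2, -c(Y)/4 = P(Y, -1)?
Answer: -7399/8 ≈ -924.88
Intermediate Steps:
P(T, o) = -2 (P(T, o) = -3 + 1 = -2)
c(Y) = 8 (c(Y) = -4*(-2) = 8)
q(O, X) = 7 + X (q(O, X) = (5 + X) + 2 = 7 + X)
Q(p) = 1/8
Q(q((2 + 6)*(0 + 6), -2)) - 37*25 = 1/8 - 37*25 = 1/8 - 925 = -7399/8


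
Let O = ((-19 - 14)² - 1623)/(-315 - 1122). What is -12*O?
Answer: -2136/479 ≈ -4.4593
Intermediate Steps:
O = 178/479 (O = ((-33)² - 1623)/(-1437) = (1089 - 1623)*(-1/1437) = -534*(-1/1437) = 178/479 ≈ 0.37161)
-12*O = -12*178/479 = -2136/479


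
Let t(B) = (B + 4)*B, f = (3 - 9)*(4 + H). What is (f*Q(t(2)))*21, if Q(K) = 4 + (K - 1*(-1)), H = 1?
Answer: -10710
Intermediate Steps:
f = -30 (f = (3 - 9)*(4 + 1) = -6*5 = -30)
t(B) = B*(4 + B) (t(B) = (4 + B)*B = B*(4 + B))
Q(K) = 5 + K (Q(K) = 4 + (K + 1) = 4 + (1 + K) = 5 + K)
(f*Q(t(2)))*21 = -30*(5 + 2*(4 + 2))*21 = -30*(5 + 2*6)*21 = -30*(5 + 12)*21 = -30*17*21 = -510*21 = -10710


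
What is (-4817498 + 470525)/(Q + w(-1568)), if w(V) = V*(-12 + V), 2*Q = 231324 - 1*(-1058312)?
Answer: -4346973/3122258 ≈ -1.3923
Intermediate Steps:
Q = 644818 (Q = (231324 - 1*(-1058312))/2 = (231324 + 1058312)/2 = (½)*1289636 = 644818)
(-4817498 + 470525)/(Q + w(-1568)) = (-4817498 + 470525)/(644818 - 1568*(-12 - 1568)) = -4346973/(644818 - 1568*(-1580)) = -4346973/(644818 + 2477440) = -4346973/3122258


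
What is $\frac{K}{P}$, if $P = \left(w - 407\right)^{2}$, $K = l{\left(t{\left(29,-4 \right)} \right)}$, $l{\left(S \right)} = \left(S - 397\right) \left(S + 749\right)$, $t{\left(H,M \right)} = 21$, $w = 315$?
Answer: $- \frac{18095}{529} \approx -34.206$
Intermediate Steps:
$l{\left(S \right)} = \left(-397 + S\right) \left(749 + S\right)$
$K = -289520$ ($K = -297353 + 21^{2} + 352 \cdot 21 = -297353 + 441 + 7392 = -289520$)
$P = 8464$ ($P = \left(315 - 407\right)^{2} = \left(-92\right)^{2} = 8464$)
$\frac{K}{P} = - \frac{289520}{8464} = \left(-289520\right) \frac{1}{8464} = - \frac{18095}{529}$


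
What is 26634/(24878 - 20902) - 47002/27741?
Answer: 39426703/7878444 ≈ 5.0044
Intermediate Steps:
26634/(24878 - 20902) - 47002/27741 = 26634/3976 - 47002*1/27741 = 26634*(1/3976) - 47002/27741 = 13317/1988 - 47002/27741 = 39426703/7878444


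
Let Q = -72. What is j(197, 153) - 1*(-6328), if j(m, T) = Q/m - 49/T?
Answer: 190711579/30141 ≈ 6327.3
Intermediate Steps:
j(m, T) = -72/m - 49/T
j(197, 153) - 1*(-6328) = (-72/197 - 49/153) - 1*(-6328) = (-72*1/197 - 49*1/153) + 6328 = (-72/197 - 49/153) + 6328 = -20669/30141 + 6328 = 190711579/30141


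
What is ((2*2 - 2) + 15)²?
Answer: 289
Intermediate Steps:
((2*2 - 2) + 15)² = ((4 - 2) + 15)² = (2 + 15)² = 17² = 289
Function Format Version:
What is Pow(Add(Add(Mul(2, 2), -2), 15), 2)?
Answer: 289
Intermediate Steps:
Pow(Add(Add(Mul(2, 2), -2), 15), 2) = Pow(Add(Add(4, -2), 15), 2) = Pow(Add(2, 15), 2) = Pow(17, 2) = 289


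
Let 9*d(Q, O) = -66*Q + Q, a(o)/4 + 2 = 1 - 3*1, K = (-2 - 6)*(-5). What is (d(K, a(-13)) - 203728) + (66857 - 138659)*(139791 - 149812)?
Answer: 6473914426/9 ≈ 7.1932e+8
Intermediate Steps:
K = 40 (K = -8*(-5) = 40)
a(o) = -16 (a(o) = -8 + 4*(1 - 3*1) = -8 + 4*(1 - 3) = -8 + 4*(-2) = -8 - 8 = -16)
d(Q, O) = -65*Q/9 (d(Q, O) = (-66*Q + Q)/9 = (-65*Q)/9 = -65*Q/9)
(d(K, a(-13)) - 203728) + (66857 - 138659)*(139791 - 149812) = (-65/9*40 - 203728) + (66857 - 138659)*(139791 - 149812) = (-2600/9 - 203728) - 71802*(-10021) = -1836152/9 + 719527842 = 6473914426/9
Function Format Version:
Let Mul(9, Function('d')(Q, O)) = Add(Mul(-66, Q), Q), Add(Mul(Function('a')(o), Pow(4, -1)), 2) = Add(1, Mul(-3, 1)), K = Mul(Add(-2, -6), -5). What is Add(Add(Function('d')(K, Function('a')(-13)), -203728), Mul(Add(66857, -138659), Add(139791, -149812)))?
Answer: Rational(6473914426, 9) ≈ 7.1932e+8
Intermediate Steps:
K = 40 (K = Mul(-8, -5) = 40)
Function('a')(o) = -16 (Function('a')(o) = Add(-8, Mul(4, Add(1, Mul(-3, 1)))) = Add(-8, Mul(4, Add(1, -3))) = Add(-8, Mul(4, -2)) = Add(-8, -8) = -16)
Function('d')(Q, O) = Mul(Rational(-65, 9), Q) (Function('d')(Q, O) = Mul(Rational(1, 9), Add(Mul(-66, Q), Q)) = Mul(Rational(1, 9), Mul(-65, Q)) = Mul(Rational(-65, 9), Q))
Add(Add(Function('d')(K, Function('a')(-13)), -203728), Mul(Add(66857, -138659), Add(139791, -149812))) = Add(Add(Mul(Rational(-65, 9), 40), -203728), Mul(Add(66857, -138659), Add(139791, -149812))) = Add(Add(Rational(-2600, 9), -203728), Mul(-71802, -10021)) = Add(Rational(-1836152, 9), 719527842) = Rational(6473914426, 9)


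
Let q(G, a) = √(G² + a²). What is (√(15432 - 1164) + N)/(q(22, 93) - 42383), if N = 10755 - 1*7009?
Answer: -79383359/898154778 - 42383*√3567/898154778 - 1873*√9133/898154778 - √32577411/898154778 ≈ -0.091409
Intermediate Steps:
N = 3746 (N = 10755 - 7009 = 3746)
(√(15432 - 1164) + N)/(q(22, 93) - 42383) = (√(15432 - 1164) + 3746)/(√(22² + 93²) - 42383) = (√14268 + 3746)/(√(484 + 8649) - 42383) = (2*√3567 + 3746)/(√9133 - 42383) = (3746 + 2*√3567)/(-42383 + √9133)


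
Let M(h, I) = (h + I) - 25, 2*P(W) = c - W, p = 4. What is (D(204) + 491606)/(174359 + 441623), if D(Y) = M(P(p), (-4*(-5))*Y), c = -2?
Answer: 247829/307991 ≈ 0.80466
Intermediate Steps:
P(W) = -1 - W/2 (P(W) = (-2 - W)/2 = -1 - W/2)
M(h, I) = -25 + I + h (M(h, I) = (I + h) - 25 = -25 + I + h)
D(Y) = -28 + 20*Y (D(Y) = -25 + (-4*(-5))*Y + (-1 - 1/2*4) = -25 + 20*Y + (-1 - 2) = -25 + 20*Y - 3 = -28 + 20*Y)
(D(204) + 491606)/(174359 + 441623) = ((-28 + 20*204) + 491606)/(174359 + 441623) = ((-28 + 4080) + 491606)/615982 = (4052 + 491606)*(1/615982) = 495658*(1/615982) = 247829/307991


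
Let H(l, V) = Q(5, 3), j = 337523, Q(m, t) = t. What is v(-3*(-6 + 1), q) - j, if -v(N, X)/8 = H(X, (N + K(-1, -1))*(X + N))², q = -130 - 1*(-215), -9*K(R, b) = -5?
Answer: -337595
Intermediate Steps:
K(R, b) = 5/9 (K(R, b) = -⅑*(-5) = 5/9)
H(l, V) = 3
q = 85 (q = -130 + 215 = 85)
v(N, X) = -72 (v(N, X) = -8*3² = -8*9 = -72)
v(-3*(-6 + 1), q) - j = -72 - 1*337523 = -72 - 337523 = -337595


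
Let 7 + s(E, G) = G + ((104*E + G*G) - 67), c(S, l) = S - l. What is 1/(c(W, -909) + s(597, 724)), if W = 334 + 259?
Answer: 1/588416 ≈ 1.6995e-6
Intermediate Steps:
W = 593
s(E, G) = -74 + G + G**2 + 104*E (s(E, G) = -7 + (G + ((104*E + G*G) - 67)) = -7 + (G + ((104*E + G**2) - 67)) = -7 + (G + ((G**2 + 104*E) - 67)) = -7 + (G + (-67 + G**2 + 104*E)) = -7 + (-67 + G + G**2 + 104*E) = -74 + G + G**2 + 104*E)
1/(c(W, -909) + s(597, 724)) = 1/((593 - 1*(-909)) + (-74 + 724 + 724**2 + 104*597)) = 1/((593 + 909) + (-74 + 724 + 524176 + 62088)) = 1/(1502 + 586914) = 1/588416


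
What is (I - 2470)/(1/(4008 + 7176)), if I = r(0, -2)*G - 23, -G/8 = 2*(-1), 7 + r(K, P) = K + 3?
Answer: -28597488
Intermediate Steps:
r(K, P) = -4 + K (r(K, P) = -7 + (K + 3) = -7 + (3 + K) = -4 + K)
G = 16 (G = -16*(-1) = -8*(-2) = 16)
I = -87 (I = (-4 + 0)*16 - 23 = -4*16 - 23 = -64 - 23 = -87)
(I - 2470)/(1/(4008 + 7176)) = (-87 - 2470)/(1/(4008 + 7176)) = -2557/(1/11184) = -2557/1/11184 = -2557*11184 = -28597488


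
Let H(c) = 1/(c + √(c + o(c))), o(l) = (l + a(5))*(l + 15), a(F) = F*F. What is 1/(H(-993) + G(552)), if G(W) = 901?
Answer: 36343545/32744639353 + 3*√105079/32744639353 ≈ 0.0011099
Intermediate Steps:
a(F) = F²
o(l) = (15 + l)*(25 + l) (o(l) = (l + 5²)*(l + 15) = (l + 25)*(15 + l) = (25 + l)*(15 + l) = (15 + l)*(25 + l))
H(c) = 1/(c + √(375 + c² + 41*c)) (H(c) = 1/(c + √(c + (375 + c² + 40*c))) = 1/(c + √(375 + c² + 41*c)))
1/(H(-993) + G(552)) = 1/(1/(-993 + √(375 + (-993)² + 41*(-993))) + 901) = 1/(1/(-993 + √(375 + 986049 - 40713)) + 901) = 1/(1/(-993 + √945711) + 901) = 1/(1/(-993 + 3*√105079) + 901) = 1/(901 + 1/(-993 + 3*√105079))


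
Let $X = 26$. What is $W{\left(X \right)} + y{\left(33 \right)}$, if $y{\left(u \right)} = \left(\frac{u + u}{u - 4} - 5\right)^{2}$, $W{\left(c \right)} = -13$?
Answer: $- \frac{4692}{841} \approx -5.5791$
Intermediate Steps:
$y{\left(u \right)} = \left(-5 + \frac{2 u}{-4 + u}\right)^{2}$ ($y{\left(u \right)} = \left(\frac{2 u}{-4 + u} - 5\right)^{2} = \left(-5 + \frac{2 u}{-4 + u}\right)^{2}$)
$W{\left(X \right)} + y{\left(33 \right)} = -13 + \frac{\left(-20 + 3 \cdot 33\right)^{2}}{\left(-4 + 33\right)^{2}} = -13 + \frac{\left(-20 + 99\right)^{2}}{841} = -13 + 79^{2} \cdot \frac{1}{841} = -13 + 6241 \cdot \frac{1}{841} = -13 + \frac{6241}{841} = - \frac{4692}{841}$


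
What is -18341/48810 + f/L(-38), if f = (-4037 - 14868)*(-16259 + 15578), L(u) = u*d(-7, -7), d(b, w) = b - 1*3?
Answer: 3307304513/97620 ≈ 33879.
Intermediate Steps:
d(b, w) = -3 + b (d(b, w) = b - 3 = -3 + b)
L(u) = -10*u (L(u) = u*(-3 - 7) = u*(-10) = -10*u)
f = 12874305 (f = -18905*(-681) = 12874305)
-18341/48810 + f/L(-38) = -18341/48810 + 12874305/((-10*(-38))) = -18341*1/48810 + 12874305/380 = -18341/48810 + 12874305*(1/380) = -18341/48810 + 135519/4 = 3307304513/97620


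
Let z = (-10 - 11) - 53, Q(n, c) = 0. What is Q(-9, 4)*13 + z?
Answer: -74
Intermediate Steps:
z = -74 (z = -21 - 53 = -74)
Q(-9, 4)*13 + z = 0*13 - 74 = 0 - 74 = -74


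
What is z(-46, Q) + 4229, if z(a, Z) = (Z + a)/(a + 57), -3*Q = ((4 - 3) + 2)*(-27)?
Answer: 46500/11 ≈ 4227.3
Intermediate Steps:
Q = 27 (Q = -((4 - 3) + 2)*(-27)/3 = -(1 + 2)*(-27)/3 = -(-27) = -⅓*(-81) = 27)
z(a, Z) = (Z + a)/(57 + a)
z(-46, Q) + 4229 = (27 - 46)/(57 - 46) + 4229 = -19/11 + 4229 = 46500/11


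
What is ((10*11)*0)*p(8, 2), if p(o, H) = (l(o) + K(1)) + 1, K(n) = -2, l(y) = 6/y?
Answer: 0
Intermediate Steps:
p(o, H) = -1 + 6/o (p(o, H) = (6/o - 2) + 1 = (-2 + 6/o) + 1 = -1 + 6/o)
((10*11)*0)*p(8, 2) = ((10*11)*0)*((6 - 1*8)/8) = (110*0)*((6 - 8)/8) = 0*((⅛)*(-2)) = 0*(-¼) = 0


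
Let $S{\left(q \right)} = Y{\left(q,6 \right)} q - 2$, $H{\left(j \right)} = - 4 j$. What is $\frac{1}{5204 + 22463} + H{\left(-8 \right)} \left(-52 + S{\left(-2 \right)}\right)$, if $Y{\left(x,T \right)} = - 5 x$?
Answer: $- \frac{65515455}{27667} \approx -2368.0$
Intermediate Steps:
$S{\left(q \right)} = -2 - 5 q^{2}$ ($S{\left(q \right)} = - 5 q q - 2 = - 5 q^{2} - 2 = -2 - 5 q^{2}$)
$\frac{1}{5204 + 22463} + H{\left(-8 \right)} \left(-52 + S{\left(-2 \right)}\right) = \frac{1}{5204 + 22463} + \left(-4\right) \left(-8\right) \left(-52 - \left(2 + 5 \left(-2\right)^{2}\right)\right) = \frac{1}{27667} + 32 \left(-52 - 22\right) = \frac{1}{27667} + 32 \left(-74\right) = \frac{1}{27667} - 2368 = - \frac{65515455}{27667}$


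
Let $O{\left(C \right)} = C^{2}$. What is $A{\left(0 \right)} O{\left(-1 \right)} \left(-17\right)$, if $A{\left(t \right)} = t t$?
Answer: $0$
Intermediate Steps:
$A{\left(t \right)} = t^{2}$
$A{\left(0 \right)} O{\left(-1 \right)} \left(-17\right) = 0^{2} \left(-1\right)^{2} \left(-17\right) = 0 \cdot 1 \left(-17\right) = 0 \left(-17\right) = 0$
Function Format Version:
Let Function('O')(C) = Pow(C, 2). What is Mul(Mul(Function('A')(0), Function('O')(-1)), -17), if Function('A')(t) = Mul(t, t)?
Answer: 0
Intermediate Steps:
Function('A')(t) = Pow(t, 2)
Mul(Mul(Function('A')(0), Function('O')(-1)), -17) = Mul(Mul(Pow(0, 2), Pow(-1, 2)), -17) = Mul(Mul(0, 1), -17) = Mul(0, -17) = 0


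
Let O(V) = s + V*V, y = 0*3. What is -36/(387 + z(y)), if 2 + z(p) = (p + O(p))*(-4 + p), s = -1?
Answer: -36/389 ≈ -0.092545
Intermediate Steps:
y = 0
O(V) = -1 + V² (O(V) = -1 + V*V = -1 + V²)
z(p) = -2 + (-4 + p)*(-1 + p + p²) (z(p) = -2 + (p + (-1 + p²))*(-4 + p) = -2 + (-1 + p + p²)*(-4 + p) = -2 + (-4 + p)*(-1 + p + p²))
-36/(387 + z(y)) = -36/(387 + (2 + 0³ - 5*0 - 3*0²)) = -36/(387 + (2 + 0 + 0 - 3*0)) = -36/(387 + (2 + 0 + 0 + 0)) = -36/(387 + 2) = -36/389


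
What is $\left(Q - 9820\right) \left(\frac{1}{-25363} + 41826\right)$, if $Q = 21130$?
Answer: $\frac{922924568190}{1951} \approx 4.7305 \cdot 10^{8}$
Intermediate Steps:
$\left(Q - 9820\right) \left(\frac{1}{-25363} + 41826\right) = \left(21130 - 9820\right) \left(\frac{1}{-25363} + 41826\right) = 11310 \left(- \frac{1}{25363} + 41826\right) = 11310 \cdot \frac{1060832837}{25363} = \frac{922924568190}{1951}$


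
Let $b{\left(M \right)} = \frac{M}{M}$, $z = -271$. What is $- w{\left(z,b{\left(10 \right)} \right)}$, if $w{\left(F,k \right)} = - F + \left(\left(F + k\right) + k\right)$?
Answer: $-2$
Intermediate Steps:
$b{\left(M \right)} = 1$
$w{\left(F,k \right)} = 2 k$ ($w{\left(F,k \right)} = - F + \left(F + 2 k\right) = 2 k$)
$- w{\left(z,b{\left(10 \right)} \right)} = - 2 \cdot 1 = \left(-1\right) 2 = -2$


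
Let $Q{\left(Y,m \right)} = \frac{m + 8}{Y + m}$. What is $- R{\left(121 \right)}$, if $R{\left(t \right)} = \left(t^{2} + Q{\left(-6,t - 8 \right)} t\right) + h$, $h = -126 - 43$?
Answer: $- \frac{1563145}{107} \approx -14609.0$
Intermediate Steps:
$h = -169$
$Q{\left(Y,m \right)} = \frac{8 + m}{Y + m}$
$R{\left(t \right)} = -169 + t^{2} + \frac{t^{2}}{-14 + t}$ ($R{\left(t \right)} = \left(t^{2} + \frac{8 + \left(t - 8\right)}{-6 + \left(t - 8\right)} t\right) - 169 = \left(t^{2} + \frac{8 + \left(-8 + t\right)}{-6 + \left(-8 + t\right)} t\right) - 169 = \left(t^{2} + \frac{t}{-14 + t} t\right) - 169 = \left(t^{2} + \frac{t^{2}}{-14 + t}\right) - 169 = -169 + t^{2} + \frac{t^{2}}{-14 + t}$)
$- R{\left(121 \right)} = - \frac{121^{2} + \left(-169 + 121^{2}\right) \left(-14 + 121\right)}{-14 + 121} = - \frac{14641 + \left(-169 + 14641\right) 107}{107} = - \frac{14641 + 14472 \cdot 107}{107} = - \frac{14641 + 1548504}{107} = - \frac{1563145}{107}$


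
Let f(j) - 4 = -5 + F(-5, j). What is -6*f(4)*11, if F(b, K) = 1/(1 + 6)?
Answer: 396/7 ≈ 56.571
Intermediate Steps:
F(b, K) = 1/7
f(j) = -6/7 (f(j) = 4 + (-5 + 1/7) = 4 - 34/7 = -6/7)
-6*f(4)*11 = -6*(-6/7)*11 = (36/7)*11 = 396/7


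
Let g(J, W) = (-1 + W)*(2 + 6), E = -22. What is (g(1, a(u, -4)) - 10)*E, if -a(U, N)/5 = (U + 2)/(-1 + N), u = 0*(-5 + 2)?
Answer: 44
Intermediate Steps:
u = 0 (u = 0*(-3) = 0)
a(U, N) = -5*(2 + U)/(-1 + N) (a(U, N) = -5*(U + 2)/(-1 + N) = -5*(2 + U)/(-1 + N))
g(J, W) = -8 + 8*W (g(J, W) = (-1 + W)*8 = -8 + 8*W)
(g(1, a(u, -4)) - 10)*E = ((-8 + 8*(5*(-2 - 1*0)/(-1 - 4))) - 10)*(-22) = ((-8 + 8*(5*(-2 + 0)/(-5))) - 10)*(-22) = ((-8 + 8*(5*(-⅕)*(-2))) - 10)*(-22) = ((-8 + 8*2) - 10)*(-22) = ((-8 + 16) - 10)*(-22) = (8 - 10)*(-22) = -2*(-22) = 44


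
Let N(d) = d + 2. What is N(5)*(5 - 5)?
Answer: 0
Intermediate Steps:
N(d) = 2 + d
N(5)*(5 - 5) = (2 + 5)*(5 - 5) = 7*0 = 0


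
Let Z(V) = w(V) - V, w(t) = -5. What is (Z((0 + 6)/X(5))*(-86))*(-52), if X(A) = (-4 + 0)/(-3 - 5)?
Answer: -76024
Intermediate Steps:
X(A) = 1/2 (X(A) = -4/(-8) = -4*(-1/8) = 1/2)
Z(V) = -5 - V
(Z((0 + 6)/X(5))*(-86))*(-52) = ((-5 - (0 + 6)/1/2)*(-86))*(-52) = ((-5 - 6*2)*(-86))*(-52) = ((-5 - 1*12)*(-86))*(-52) = ((-5 - 12)*(-86))*(-52) = -17*(-86)*(-52) = 1462*(-52) = -76024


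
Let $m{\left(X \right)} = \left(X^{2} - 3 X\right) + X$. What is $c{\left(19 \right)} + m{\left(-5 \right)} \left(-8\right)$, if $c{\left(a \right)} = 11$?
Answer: $-269$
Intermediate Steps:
$m{\left(X \right)} = X^{2} - 2 X$
$c{\left(19 \right)} + m{\left(-5 \right)} \left(-8\right) = 11 + - 5 \left(-2 - 5\right) \left(-8\right) = 11 + \left(-5\right) \left(-7\right) \left(-8\right) = 11 + 35 \left(-8\right) = 11 - 280 = -269$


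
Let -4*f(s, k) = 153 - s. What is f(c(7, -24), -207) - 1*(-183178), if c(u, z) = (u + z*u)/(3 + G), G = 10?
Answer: 4761553/26 ≈ 1.8314e+5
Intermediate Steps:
c(u, z) = u/13 + u*z/13 (c(u, z) = (u + z*u)/(3 + 10) = (u + u*z)/13 = (u + u*z)*(1/13) = u/13 + u*z/13)
f(s, k) = -153/4 + s/4 (f(s, k) = -(153 - s)/4 = -153/4 + s/4)
f(c(7, -24), -207) - 1*(-183178) = (-153/4 + ((1/13)*7*(1 - 24))/4) - 1*(-183178) = (-153/4 + ((1/13)*7*(-23))/4) + 183178 = (-153/4 + (¼)*(-161/13)) + 183178 = (-153/4 - 161/52) + 183178 = -1075/26 + 183178 = 4761553/26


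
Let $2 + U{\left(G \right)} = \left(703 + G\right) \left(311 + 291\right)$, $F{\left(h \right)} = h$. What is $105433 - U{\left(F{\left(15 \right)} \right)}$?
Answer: $-326801$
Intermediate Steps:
$U{\left(G \right)} = 423204 + 602 G$ ($U{\left(G \right)} = -2 + \left(703 + G\right) \left(311 + 291\right) = -2 + \left(703 + G\right) 602 = -2 + \left(423206 + 602 G\right) = 423204 + 602 G$)
$105433 - U{\left(F{\left(15 \right)} \right)} = 105433 - \left(423204 + 602 \cdot 15\right) = 105433 - \left(423204 + 9030\right) = 105433 - 432234 = -326801$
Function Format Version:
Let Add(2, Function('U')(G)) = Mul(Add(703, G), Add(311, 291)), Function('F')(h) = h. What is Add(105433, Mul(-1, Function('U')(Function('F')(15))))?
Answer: -326801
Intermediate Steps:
Function('U')(G) = Add(423204, Mul(602, G)) (Function('U')(G) = Add(-2, Mul(Add(703, G), Add(311, 291))) = Add(-2, Mul(Add(703, G), 602)) = Add(-2, Add(423206, Mul(602, G))) = Add(423204, Mul(602, G)))
Add(105433, Mul(-1, Function('U')(Function('F')(15)))) = Add(105433, Mul(-1, Add(423204, Mul(602, 15)))) = Add(105433, Mul(-1, Add(423204, 9030))) = Add(105433, Mul(-1, 432234)) = Add(105433, -432234) = -326801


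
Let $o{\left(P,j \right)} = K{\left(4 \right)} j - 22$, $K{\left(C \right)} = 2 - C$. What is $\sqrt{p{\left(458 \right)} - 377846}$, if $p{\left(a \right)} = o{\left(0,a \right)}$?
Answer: $4 i \sqrt{23674} \approx 615.45 i$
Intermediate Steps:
$o{\left(P,j \right)} = -22 - 2 j$ ($o{\left(P,j \right)} = \left(2 - 4\right) j - 22 = - 2 j - 22 = -22 - 2 j$)
$p{\left(a \right)} = -22 - 2 a$
$\sqrt{p{\left(458 \right)} - 377846} = \sqrt{\left(-22 - 916\right) - 377846} = \sqrt{-938 - 377846} = \sqrt{-378784} = 4 i \sqrt{23674}$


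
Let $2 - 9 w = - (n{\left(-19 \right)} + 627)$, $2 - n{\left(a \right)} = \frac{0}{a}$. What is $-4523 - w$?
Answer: $- \frac{41338}{9} \approx -4593.1$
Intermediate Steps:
$n{\left(a \right)} = 2$ ($n{\left(a \right)} = 2 - \frac{0}{a} = 2 - 0 = 2 + 0 = 2$)
$w = \frac{631}{9}$ ($w = \frac{2}{9} - \frac{\left(-1\right) \left(2 + 627\right)}{9} = \frac{2}{9} - \frac{\left(-1\right) 629}{9} = \frac{2}{9} - - \frac{629}{9} = \frac{2}{9} + \frac{629}{9} = \frac{631}{9} \approx 70.111$)
$-4523 - w = -4523 - \frac{631}{9} = - \frac{41338}{9}$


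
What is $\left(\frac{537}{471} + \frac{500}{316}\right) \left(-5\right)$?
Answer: $- \frac{168830}{12403} \approx -13.612$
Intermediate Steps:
$\left(\frac{537}{471} + \frac{500}{316}\right) \left(-5\right) = \left(537 \cdot \frac{1}{471} + 500 \cdot \frac{1}{316}\right) \left(-5\right) = \left(\frac{179}{157} + \frac{125}{79}\right) \left(-5\right) = \frac{33766}{12403} \left(-5\right) = - \frac{168830}{12403}$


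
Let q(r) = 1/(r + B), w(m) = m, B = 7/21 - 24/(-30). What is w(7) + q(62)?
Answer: 6644/947 ≈ 7.0158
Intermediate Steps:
B = 17/15 (B = 7*(1/21) - 24*(-1/30) = ⅓ + ⅘ = 17/15 ≈ 1.1333)
q(r) = 1/(17/15 + r) (q(r) = 1/(r + 17/15) = 1/(17/15 + r))
w(7) + q(62) = 7 + 15/(17 + 15*62) = 7 + 15/(17 + 930) = 7 + 15/947 = 6644/947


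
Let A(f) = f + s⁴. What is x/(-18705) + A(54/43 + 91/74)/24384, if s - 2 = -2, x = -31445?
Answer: 3782886769/2250106752 ≈ 1.6812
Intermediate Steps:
s = 0 (s = 2 - 2 = 0)
A(f) = f (A(f) = f + 0⁴ = f + 0 = f)
x/(-18705) + A(54/43 + 91/74)/24384 = -31445/(-18705) + (54/43 + 91/74)/24384 = -31445*(-1/18705) + (54*(1/43) + 91*(1/74))*(1/24384) = 6289/3741 + (54/43 + 91/74)*(1/24384) = 6289/3741 + (7909/3182)*(1/24384) = 6289/3741 + 7909/77589888 = 3782886769/2250106752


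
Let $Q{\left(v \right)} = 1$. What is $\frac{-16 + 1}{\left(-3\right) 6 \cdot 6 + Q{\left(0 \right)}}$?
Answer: $\frac{15}{107} \approx 0.14019$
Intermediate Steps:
$\frac{-16 + 1}{\left(-3\right) 6 \cdot 6 + Q{\left(0 \right)}} = \frac{-16 + 1}{\left(-3\right) 6 \cdot 6 + 1} = - \frac{15}{\left(-18\right) 6 + 1} = - \frac{15}{-108 + 1} = - \frac{15}{-107} = \left(-15\right) \left(- \frac{1}{107}\right) = \frac{15}{107}$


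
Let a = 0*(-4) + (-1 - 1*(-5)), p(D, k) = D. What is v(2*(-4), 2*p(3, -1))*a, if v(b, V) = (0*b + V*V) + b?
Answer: 112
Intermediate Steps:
v(b, V) = b + V**2 (v(b, V) = (0 + V**2) + b = V**2 + b = b + V**2)
a = 4 (a = 0 + (-1 + 5) = 0 + 4 = 4)
v(2*(-4), 2*p(3, -1))*a = (2*(-4) + (2*3)**2)*4 = (-8 + 6**2)*4 = (-8 + 36)*4 = 28*4 = 112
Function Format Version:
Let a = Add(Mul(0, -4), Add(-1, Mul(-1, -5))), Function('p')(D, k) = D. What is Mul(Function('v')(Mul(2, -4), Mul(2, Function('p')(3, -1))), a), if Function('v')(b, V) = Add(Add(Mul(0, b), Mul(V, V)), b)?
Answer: 112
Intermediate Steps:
Function('v')(b, V) = Add(b, Pow(V, 2)) (Function('v')(b, V) = Add(Add(0, Pow(V, 2)), b) = Add(Pow(V, 2), b) = Add(b, Pow(V, 2)))
a = 4 (a = Add(0, Add(-1, 5)) = Add(0, 4) = 4)
Mul(Function('v')(Mul(2, -4), Mul(2, Function('p')(3, -1))), a) = Mul(Add(Mul(2, -4), Pow(Mul(2, 3), 2)), 4) = Mul(Add(-8, Pow(6, 2)), 4) = Mul(Add(-8, 36), 4) = Mul(28, 4) = 112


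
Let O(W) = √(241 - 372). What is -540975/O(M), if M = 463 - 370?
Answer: 540975*I*√131/131 ≈ 47265.0*I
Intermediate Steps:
M = 93
O(W) = I*√131 (O(W) = √(-131) = I*√131)
-540975/O(M) = -540975*(-I*√131/131) = -(-540975)*I*√131/131 = 540975*I*√131/131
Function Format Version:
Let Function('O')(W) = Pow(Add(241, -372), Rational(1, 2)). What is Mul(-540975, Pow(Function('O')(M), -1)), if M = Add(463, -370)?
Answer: Mul(Rational(540975, 131), I, Pow(131, Rational(1, 2))) ≈ Mul(47265., I)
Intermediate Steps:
M = 93
Function('O')(W) = Mul(I, Pow(131, Rational(1, 2))) (Function('O')(W) = Pow(-131, Rational(1, 2)) = Mul(I, Pow(131, Rational(1, 2))))
Mul(-540975, Pow(Function('O')(M), -1)) = Mul(-540975, Pow(Mul(I, Pow(131, Rational(1, 2))), -1)) = Mul(-540975, Mul(Rational(-1, 131), I, Pow(131, Rational(1, 2)))) = Mul(Rational(540975, 131), I, Pow(131, Rational(1, 2)))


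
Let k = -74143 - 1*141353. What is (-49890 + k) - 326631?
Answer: -592017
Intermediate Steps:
k = -215496 (k = -74143 - 141353 = -215496)
(-49890 + k) - 326631 = (-49890 - 215496) - 326631 = -265386 - 326631 = -592017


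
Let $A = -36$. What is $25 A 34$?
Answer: $-30600$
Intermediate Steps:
$25 A 34 = 25 \left(-36\right) 34 = \left(-900\right) 34 = -30600$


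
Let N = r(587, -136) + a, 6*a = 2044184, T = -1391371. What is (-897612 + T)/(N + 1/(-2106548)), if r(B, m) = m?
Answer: -14465557682052/2152226386829 ≈ -6.7212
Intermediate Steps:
a = 1022092/3 (a = (⅙)*2044184 = 1022092/3 ≈ 3.4070e+5)
N = 1021684/3 (N = -136 + 1022092/3 = 1021684/3 ≈ 3.4056e+5)
(-897612 + T)/(N + 1/(-2106548)) = (-897612 - 1391371)/(1021684/3 + 1/(-2106548)) = -2288983/(1021684/3 - 1/2106548) = -2288983/2152226386829/6319644 = -2288983*6319644/2152226386829 = -14465557682052/2152226386829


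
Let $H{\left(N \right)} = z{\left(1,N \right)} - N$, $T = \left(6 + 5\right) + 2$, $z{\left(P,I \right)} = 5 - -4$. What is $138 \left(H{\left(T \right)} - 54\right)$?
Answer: $-8004$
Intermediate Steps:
$z{\left(P,I \right)} = 9$ ($z{\left(P,I \right)} = 5 + 4 = 9$)
$T = 13$ ($T = 11 + 2 = 13$)
$H{\left(N \right)} = 9 - N$
$138 \left(H{\left(T \right)} - 54\right) = 138 \left(\left(9 - 13\right) - 54\right) = 138 \left(-4 - 54\right) = 138 \left(-58\right) = -8004$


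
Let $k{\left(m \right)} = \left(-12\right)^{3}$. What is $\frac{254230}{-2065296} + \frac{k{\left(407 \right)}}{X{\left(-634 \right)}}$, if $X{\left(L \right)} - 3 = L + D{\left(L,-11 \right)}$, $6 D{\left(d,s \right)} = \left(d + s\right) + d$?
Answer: $\frac{10062656989}{5230362120} \approx 1.9239$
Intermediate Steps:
$k{\left(m \right)} = -1728$
$D{\left(d,s \right)} = \frac{d}{3} + \frac{s}{6}$ ($D{\left(d,s \right)} = \frac{\left(d + s\right) + d}{6} = \frac{s + 2 d}{6} = \frac{d}{3} + \frac{s}{6}$)
$X{\left(L \right)} = \frac{7}{6} + \frac{4 L}{3}$ ($X{\left(L \right)} = 3 + \left(L + \left(\frac{L}{3} + \frac{1}{6} \left(-11\right)\right)\right) = 3 + \left(L + \left(\frac{L}{3} - \frac{11}{6}\right)\right) = 3 + \left(L + \left(- \frac{11}{6} + \frac{L}{3}\right)\right) = 3 + \left(- \frac{11}{6} + \frac{4 L}{3}\right) = \frac{7}{6} + \frac{4 L}{3}$)
$\frac{254230}{-2065296} + \frac{k{\left(407 \right)}}{X{\left(-634 \right)}} = \frac{254230}{-2065296} - \frac{1728}{\frac{7}{6} + \frac{4}{3} \left(-634\right)} = 254230 \left(- \frac{1}{2065296}\right) - \frac{1728}{\frac{7}{6} - \frac{2536}{3}} = - \frac{127115}{1032648} - \frac{1728}{- \frac{5065}{6}} = - \frac{127115}{1032648} - - \frac{10368}{5065} = - \frac{127115}{1032648} + \frac{10368}{5065} = \frac{10062656989}{5230362120}$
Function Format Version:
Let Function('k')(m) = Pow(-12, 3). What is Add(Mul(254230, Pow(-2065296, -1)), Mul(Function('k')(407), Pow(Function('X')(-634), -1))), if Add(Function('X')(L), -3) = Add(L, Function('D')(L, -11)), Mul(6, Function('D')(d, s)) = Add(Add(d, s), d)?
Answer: Rational(10062656989, 5230362120) ≈ 1.9239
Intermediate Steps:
Function('k')(m) = -1728
Function('D')(d, s) = Add(Mul(Rational(1, 3), d), Mul(Rational(1, 6), s)) (Function('D')(d, s) = Mul(Rational(1, 6), Add(Add(d, s), d)) = Mul(Rational(1, 6), Add(s, Mul(2, d))) = Add(Mul(Rational(1, 3), d), Mul(Rational(1, 6), s)))
Function('X')(L) = Add(Rational(7, 6), Mul(Rational(4, 3), L)) (Function('X')(L) = Add(3, Add(L, Add(Mul(Rational(1, 3), L), Mul(Rational(1, 6), -11)))) = Add(3, Add(L, Add(Mul(Rational(1, 3), L), Rational(-11, 6)))) = Add(3, Add(L, Add(Rational(-11, 6), Mul(Rational(1, 3), L)))) = Add(3, Add(Rational(-11, 6), Mul(Rational(4, 3), L))) = Add(Rational(7, 6), Mul(Rational(4, 3), L)))
Add(Mul(254230, Pow(-2065296, -1)), Mul(Function('k')(407), Pow(Function('X')(-634), -1))) = Add(Mul(254230, Pow(-2065296, -1)), Mul(-1728, Pow(Add(Rational(7, 6), Mul(Rational(4, 3), -634)), -1))) = Add(Mul(254230, Rational(-1, 2065296)), Mul(-1728, Pow(Add(Rational(7, 6), Rational(-2536, 3)), -1))) = Add(Rational(-127115, 1032648), Mul(-1728, Pow(Rational(-5065, 6), -1))) = Add(Rational(-127115, 1032648), Mul(-1728, Rational(-6, 5065))) = Add(Rational(-127115, 1032648), Rational(10368, 5065)) = Rational(10062656989, 5230362120)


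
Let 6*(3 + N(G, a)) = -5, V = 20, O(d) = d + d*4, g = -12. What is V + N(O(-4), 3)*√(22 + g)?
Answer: 20 - 23*√10/6 ≈ 7.8779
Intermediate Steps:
O(d) = 5*d (O(d) = d + 4*d = 5*d)
N(G, a) = -23/6 (N(G, a) = -3 + (⅙)*(-5) = -3 - ⅚ = -23/6)
V + N(O(-4), 3)*√(22 + g) = 20 - 23*√(22 - 12)/6 = 20 - 23*√10/6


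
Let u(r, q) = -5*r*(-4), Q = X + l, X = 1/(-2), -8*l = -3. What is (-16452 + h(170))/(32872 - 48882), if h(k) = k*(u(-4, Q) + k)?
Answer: 576/8005 ≈ 0.071955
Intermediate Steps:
l = 3/8 (l = -⅛*(-3) = 3/8 ≈ 0.37500)
X = -½ ≈ -0.50000
Q = -⅛ (Q = -½ + 3/8 = -⅛ ≈ -0.12500)
u(r, q) = 20*r
h(k) = k*(-80 + k) (h(k) = k*(20*(-4) + k) = k*(-80 + k))
(-16452 + h(170))/(32872 - 48882) = (-16452 + 170*(-80 + 170))/(32872 - 48882) = (-16452 + 170*90)/(-16010) = (-16452 + 15300)*(-1/16010) = -1152*(-1/16010) = 576/8005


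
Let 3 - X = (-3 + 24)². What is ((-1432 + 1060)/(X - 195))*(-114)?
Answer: -14136/211 ≈ -66.995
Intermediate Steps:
X = -438 (X = 3 - (-3 + 24)² = 3 - 1*21² = 3 - 1*441 = 3 - 441 = -438)
((-1432 + 1060)/(X - 195))*(-114) = ((-1432 + 1060)/(-438 - 195))*(-114) = -372/(-633)*(-114) = -372*(-1/633)*(-114) = (124/211)*(-114) = -14136/211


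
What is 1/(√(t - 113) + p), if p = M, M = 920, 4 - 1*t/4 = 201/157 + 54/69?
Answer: 3322120/3056730463 - I*√1372407493/3056730463 ≈ 0.0010868 - 1.2119e-5*I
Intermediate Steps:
t = 27980/3611 (t = 16 - 4*(201/157 + 54/69) = 16 - 4*(201*(1/157) + 54*(1/69)) = 16 - 4*(201/157 + 18/23) = 16 - 4*7449/3611 = 16 - 29796/3611 = 27980/3611 ≈ 7.7485)
p = 920
1/(√(t - 113) + p) = 1/(√(27980/3611 - 113) + 920) = 1/(√(-380063/3611) + 920) = 1/(I*√1372407493/3611 + 920) = 1/(920 + I*√1372407493/3611)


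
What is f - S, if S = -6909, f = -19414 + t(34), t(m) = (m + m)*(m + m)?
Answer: -7881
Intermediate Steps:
t(m) = 4*m² (t(m) = (2*m)*(2*m) = 4*m²)
f = -14790 (f = -19414 + 4*34² = -19414 + 4*1156 = -19414 + 4624 = -14790)
f - S = -14790 - 1*(-6909) = -14790 + 6909 = -7881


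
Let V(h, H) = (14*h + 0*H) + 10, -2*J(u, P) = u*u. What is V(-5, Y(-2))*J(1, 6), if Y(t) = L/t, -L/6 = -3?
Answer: 30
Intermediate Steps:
L = 18 (L = -6*(-3) = 18)
J(u, P) = -u**2/2 (J(u, P) = -u*u/2 = -u**2/2)
Y(t) = 18/t
V(h, H) = 10 + 14*h (V(h, H) = (14*h + 0) + 10 = 14*h + 10 = 10 + 14*h)
V(-5, Y(-2))*J(1, 6) = (10 + 14*(-5))*(-1/2*1**2) = (10 - 70)*(-1/2*1) = -60*(-1/2) = 30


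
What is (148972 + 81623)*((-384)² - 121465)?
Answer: 5993394645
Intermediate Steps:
(148972 + 81623)*((-384)² - 121465) = 230595*(147456 - 121465) = 230595*25991 = 5993394645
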